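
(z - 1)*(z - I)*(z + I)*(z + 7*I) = z^4 - z^3 + 7*I*z^3 + z^2 - 7*I*z^2 - z + 7*I*z - 7*I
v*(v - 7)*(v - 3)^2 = v^4 - 13*v^3 + 51*v^2 - 63*v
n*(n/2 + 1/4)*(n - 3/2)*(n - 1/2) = n^4/2 - 3*n^3/4 - n^2/8 + 3*n/16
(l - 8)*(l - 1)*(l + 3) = l^3 - 6*l^2 - 19*l + 24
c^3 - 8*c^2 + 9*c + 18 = (c - 6)*(c - 3)*(c + 1)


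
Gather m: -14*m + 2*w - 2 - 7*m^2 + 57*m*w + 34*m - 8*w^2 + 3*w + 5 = -7*m^2 + m*(57*w + 20) - 8*w^2 + 5*w + 3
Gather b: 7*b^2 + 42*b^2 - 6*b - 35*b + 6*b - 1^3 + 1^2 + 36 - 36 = 49*b^2 - 35*b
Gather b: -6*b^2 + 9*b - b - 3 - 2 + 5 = -6*b^2 + 8*b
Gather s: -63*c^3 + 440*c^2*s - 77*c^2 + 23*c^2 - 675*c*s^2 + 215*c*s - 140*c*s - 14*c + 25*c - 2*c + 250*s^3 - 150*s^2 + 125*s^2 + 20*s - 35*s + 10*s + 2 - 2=-63*c^3 - 54*c^2 + 9*c + 250*s^3 + s^2*(-675*c - 25) + s*(440*c^2 + 75*c - 5)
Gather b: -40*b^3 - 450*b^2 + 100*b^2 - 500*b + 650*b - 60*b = -40*b^3 - 350*b^2 + 90*b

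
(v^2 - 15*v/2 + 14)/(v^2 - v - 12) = (v - 7/2)/(v + 3)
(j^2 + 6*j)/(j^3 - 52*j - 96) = j/(j^2 - 6*j - 16)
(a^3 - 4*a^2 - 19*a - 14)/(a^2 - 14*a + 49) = (a^2 + 3*a + 2)/(a - 7)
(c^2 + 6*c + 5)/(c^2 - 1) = (c + 5)/(c - 1)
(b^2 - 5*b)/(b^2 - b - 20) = b/(b + 4)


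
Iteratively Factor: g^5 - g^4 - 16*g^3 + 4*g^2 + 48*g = (g + 2)*(g^4 - 3*g^3 - 10*g^2 + 24*g) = g*(g + 2)*(g^3 - 3*g^2 - 10*g + 24) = g*(g - 2)*(g + 2)*(g^2 - g - 12) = g*(g - 4)*(g - 2)*(g + 2)*(g + 3)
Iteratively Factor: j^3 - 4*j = (j)*(j^2 - 4) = j*(j + 2)*(j - 2)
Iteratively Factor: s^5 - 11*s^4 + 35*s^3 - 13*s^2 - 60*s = (s - 5)*(s^4 - 6*s^3 + 5*s^2 + 12*s) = (s - 5)*(s - 4)*(s^3 - 2*s^2 - 3*s) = (s - 5)*(s - 4)*(s - 3)*(s^2 + s) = (s - 5)*(s - 4)*(s - 3)*(s + 1)*(s)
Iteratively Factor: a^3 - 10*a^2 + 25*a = (a - 5)*(a^2 - 5*a) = a*(a - 5)*(a - 5)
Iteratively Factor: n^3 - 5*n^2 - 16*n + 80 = (n - 4)*(n^2 - n - 20) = (n - 4)*(n + 4)*(n - 5)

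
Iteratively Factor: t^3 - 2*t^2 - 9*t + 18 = (t + 3)*(t^2 - 5*t + 6) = (t - 3)*(t + 3)*(t - 2)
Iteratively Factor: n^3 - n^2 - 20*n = (n)*(n^2 - n - 20) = n*(n + 4)*(n - 5)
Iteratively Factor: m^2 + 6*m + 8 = (m + 4)*(m + 2)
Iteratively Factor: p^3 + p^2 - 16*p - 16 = (p + 1)*(p^2 - 16) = (p + 1)*(p + 4)*(p - 4)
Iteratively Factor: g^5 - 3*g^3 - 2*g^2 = (g + 1)*(g^4 - g^3 - 2*g^2) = (g - 2)*(g + 1)*(g^3 + g^2) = g*(g - 2)*(g + 1)*(g^2 + g) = g^2*(g - 2)*(g + 1)*(g + 1)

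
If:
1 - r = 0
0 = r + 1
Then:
No Solution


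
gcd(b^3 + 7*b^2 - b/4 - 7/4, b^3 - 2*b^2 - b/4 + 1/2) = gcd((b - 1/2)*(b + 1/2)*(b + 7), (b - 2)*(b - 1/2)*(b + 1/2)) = b^2 - 1/4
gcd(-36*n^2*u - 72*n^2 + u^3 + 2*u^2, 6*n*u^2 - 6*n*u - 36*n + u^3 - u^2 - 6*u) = 6*n*u + 12*n + u^2 + 2*u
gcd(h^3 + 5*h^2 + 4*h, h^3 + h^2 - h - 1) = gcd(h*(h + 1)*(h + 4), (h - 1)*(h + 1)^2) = h + 1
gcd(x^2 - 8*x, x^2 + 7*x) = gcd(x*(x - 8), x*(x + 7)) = x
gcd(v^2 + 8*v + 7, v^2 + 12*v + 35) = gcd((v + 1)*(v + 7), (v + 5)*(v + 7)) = v + 7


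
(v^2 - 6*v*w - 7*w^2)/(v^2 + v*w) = (v - 7*w)/v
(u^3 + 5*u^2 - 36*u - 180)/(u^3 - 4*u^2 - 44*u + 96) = (u^2 - u - 30)/(u^2 - 10*u + 16)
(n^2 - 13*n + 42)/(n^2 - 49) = (n - 6)/(n + 7)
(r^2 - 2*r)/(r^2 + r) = (r - 2)/(r + 1)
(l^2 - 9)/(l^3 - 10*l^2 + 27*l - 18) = (l + 3)/(l^2 - 7*l + 6)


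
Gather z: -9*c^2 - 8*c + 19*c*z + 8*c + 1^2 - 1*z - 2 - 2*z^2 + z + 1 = -9*c^2 + 19*c*z - 2*z^2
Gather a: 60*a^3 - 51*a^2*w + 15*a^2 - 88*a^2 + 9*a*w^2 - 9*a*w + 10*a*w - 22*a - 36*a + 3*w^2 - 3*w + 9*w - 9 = 60*a^3 + a^2*(-51*w - 73) + a*(9*w^2 + w - 58) + 3*w^2 + 6*w - 9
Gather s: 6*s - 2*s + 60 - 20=4*s + 40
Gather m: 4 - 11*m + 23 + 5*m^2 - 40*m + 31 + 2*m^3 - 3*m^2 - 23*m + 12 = 2*m^3 + 2*m^2 - 74*m + 70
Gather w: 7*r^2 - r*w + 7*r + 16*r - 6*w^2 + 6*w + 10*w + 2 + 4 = 7*r^2 + 23*r - 6*w^2 + w*(16 - r) + 6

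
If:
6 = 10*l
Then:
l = 3/5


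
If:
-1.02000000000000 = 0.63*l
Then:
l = -1.62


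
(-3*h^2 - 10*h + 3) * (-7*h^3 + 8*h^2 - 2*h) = 21*h^5 + 46*h^4 - 95*h^3 + 44*h^2 - 6*h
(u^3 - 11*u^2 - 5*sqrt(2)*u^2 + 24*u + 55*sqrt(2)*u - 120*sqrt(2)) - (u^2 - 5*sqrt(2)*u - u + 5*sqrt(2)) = u^3 - 12*u^2 - 5*sqrt(2)*u^2 + 25*u + 60*sqrt(2)*u - 125*sqrt(2)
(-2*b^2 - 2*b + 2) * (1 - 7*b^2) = 14*b^4 + 14*b^3 - 16*b^2 - 2*b + 2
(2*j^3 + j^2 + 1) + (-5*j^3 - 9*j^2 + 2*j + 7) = -3*j^3 - 8*j^2 + 2*j + 8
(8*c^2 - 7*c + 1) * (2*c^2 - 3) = 16*c^4 - 14*c^3 - 22*c^2 + 21*c - 3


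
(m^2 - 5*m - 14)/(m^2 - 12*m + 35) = (m + 2)/(m - 5)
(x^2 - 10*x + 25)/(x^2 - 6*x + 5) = (x - 5)/(x - 1)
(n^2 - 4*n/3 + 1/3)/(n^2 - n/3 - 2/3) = (3*n - 1)/(3*n + 2)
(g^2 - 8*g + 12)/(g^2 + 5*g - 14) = (g - 6)/(g + 7)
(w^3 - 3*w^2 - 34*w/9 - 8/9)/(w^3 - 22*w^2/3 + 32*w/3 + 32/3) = (w + 1/3)/(w - 4)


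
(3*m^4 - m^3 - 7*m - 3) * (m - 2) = 3*m^5 - 7*m^4 + 2*m^3 - 7*m^2 + 11*m + 6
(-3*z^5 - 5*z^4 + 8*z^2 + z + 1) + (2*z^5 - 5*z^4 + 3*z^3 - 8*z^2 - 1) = -z^5 - 10*z^4 + 3*z^3 + z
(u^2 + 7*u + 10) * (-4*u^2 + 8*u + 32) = -4*u^4 - 20*u^3 + 48*u^2 + 304*u + 320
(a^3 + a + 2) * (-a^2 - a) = -a^5 - a^4 - a^3 - 3*a^2 - 2*a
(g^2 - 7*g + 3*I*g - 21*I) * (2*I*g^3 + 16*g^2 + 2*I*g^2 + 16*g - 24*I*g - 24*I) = 2*I*g^5 + 10*g^4 - 12*I*g^4 - 60*g^3 + 10*I*g^3 + 2*g^2 - 144*I*g^2 - 432*g - 168*I*g - 504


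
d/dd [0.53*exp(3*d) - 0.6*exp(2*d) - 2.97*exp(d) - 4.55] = (1.59*exp(2*d) - 1.2*exp(d) - 2.97)*exp(d)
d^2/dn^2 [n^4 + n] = 12*n^2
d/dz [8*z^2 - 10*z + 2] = 16*z - 10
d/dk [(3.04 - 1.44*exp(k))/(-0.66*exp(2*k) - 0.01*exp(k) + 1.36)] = (-0.9504*exp(2*k) + 4.0128*exp(k) - 1.928)*exp(k)/(0.4356*exp(4*k) + 0.0132*exp(3*k) - 1.7951*exp(2*k) - 0.0272*exp(k) + 1.8496)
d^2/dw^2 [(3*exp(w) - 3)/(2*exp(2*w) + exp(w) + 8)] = (12*exp(4*w) - 54*exp(3*w) - 306*exp(2*w) + 165*exp(w) + 216)*exp(w)/(8*exp(6*w) + 12*exp(5*w) + 102*exp(4*w) + 97*exp(3*w) + 408*exp(2*w) + 192*exp(w) + 512)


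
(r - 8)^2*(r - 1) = r^3 - 17*r^2 + 80*r - 64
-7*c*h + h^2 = h*(-7*c + h)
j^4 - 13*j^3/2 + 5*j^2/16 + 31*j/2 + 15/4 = (j - 6)*(j - 2)*(j + 1/4)*(j + 5/4)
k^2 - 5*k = k*(k - 5)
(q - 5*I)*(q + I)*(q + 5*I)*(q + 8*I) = q^4 + 9*I*q^3 + 17*q^2 + 225*I*q - 200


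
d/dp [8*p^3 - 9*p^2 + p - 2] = 24*p^2 - 18*p + 1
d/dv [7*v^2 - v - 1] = 14*v - 1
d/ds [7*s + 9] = 7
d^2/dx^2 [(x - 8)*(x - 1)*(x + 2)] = 6*x - 14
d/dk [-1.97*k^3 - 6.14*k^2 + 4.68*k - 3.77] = -5.91*k^2 - 12.28*k + 4.68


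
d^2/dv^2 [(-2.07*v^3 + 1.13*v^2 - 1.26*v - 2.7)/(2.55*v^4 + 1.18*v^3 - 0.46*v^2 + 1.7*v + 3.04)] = (-26.92035*v^9 + 44.08695*v^8 - 92.48544*v^7 - 282.617528*v^6 + 105.863616*v^5 - 85.958664*v^4 + 103.767088*v^3 + 214.772736*v^2 - 54.571536*v + 10.752016)/(16.581375*v^12 + 23.01885*v^11 + 1.67841*v^10 + 26.500942*v^9 + 89.691828*v^8 + 50.769864*v^7 + 7.777772*v^6 + 80.479488*v^5 + 105.229272*v^4 + 23.364584*v^3 + 13.603392*v^2 + 47.13216*v + 28.094464)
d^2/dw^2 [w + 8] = 0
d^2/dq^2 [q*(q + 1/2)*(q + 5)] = 6*q + 11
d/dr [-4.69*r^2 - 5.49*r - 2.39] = -9.38*r - 5.49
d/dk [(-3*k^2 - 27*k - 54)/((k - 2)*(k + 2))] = 3*(9*k^2 + 44*k + 36)/(k^4 - 8*k^2 + 16)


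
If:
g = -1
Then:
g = -1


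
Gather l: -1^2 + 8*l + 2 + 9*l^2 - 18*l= 9*l^2 - 10*l + 1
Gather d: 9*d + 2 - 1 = 9*d + 1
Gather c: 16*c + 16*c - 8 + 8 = 32*c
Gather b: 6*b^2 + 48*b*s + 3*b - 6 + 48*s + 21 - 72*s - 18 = 6*b^2 + b*(48*s + 3) - 24*s - 3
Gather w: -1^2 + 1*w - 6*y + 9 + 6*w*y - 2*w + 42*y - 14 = w*(6*y - 1) + 36*y - 6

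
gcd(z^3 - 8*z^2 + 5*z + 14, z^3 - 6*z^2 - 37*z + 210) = z - 7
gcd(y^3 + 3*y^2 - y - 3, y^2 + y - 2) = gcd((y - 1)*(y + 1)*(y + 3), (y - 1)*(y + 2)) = y - 1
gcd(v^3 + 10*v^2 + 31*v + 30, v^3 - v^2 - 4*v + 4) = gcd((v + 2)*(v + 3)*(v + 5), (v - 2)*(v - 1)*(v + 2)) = v + 2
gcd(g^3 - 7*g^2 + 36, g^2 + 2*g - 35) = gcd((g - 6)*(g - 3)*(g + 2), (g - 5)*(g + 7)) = 1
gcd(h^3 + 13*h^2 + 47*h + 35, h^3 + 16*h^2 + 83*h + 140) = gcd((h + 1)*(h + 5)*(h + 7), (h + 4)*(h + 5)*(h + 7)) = h^2 + 12*h + 35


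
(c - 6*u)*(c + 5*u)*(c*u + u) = c^3*u - c^2*u^2 + c^2*u - 30*c*u^3 - c*u^2 - 30*u^3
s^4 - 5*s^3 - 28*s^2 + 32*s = s*(s - 8)*(s - 1)*(s + 4)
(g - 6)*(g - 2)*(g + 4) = g^3 - 4*g^2 - 20*g + 48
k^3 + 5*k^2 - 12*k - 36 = (k - 3)*(k + 2)*(k + 6)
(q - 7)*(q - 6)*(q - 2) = q^3 - 15*q^2 + 68*q - 84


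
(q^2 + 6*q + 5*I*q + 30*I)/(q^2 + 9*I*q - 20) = (q + 6)/(q + 4*I)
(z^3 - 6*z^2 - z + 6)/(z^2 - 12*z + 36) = (z^2 - 1)/(z - 6)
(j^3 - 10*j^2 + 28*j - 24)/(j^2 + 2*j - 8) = (j^2 - 8*j + 12)/(j + 4)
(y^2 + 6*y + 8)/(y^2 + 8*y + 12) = (y + 4)/(y + 6)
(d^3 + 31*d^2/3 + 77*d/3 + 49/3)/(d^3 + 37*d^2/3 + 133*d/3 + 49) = (d + 1)/(d + 3)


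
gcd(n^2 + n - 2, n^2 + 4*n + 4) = n + 2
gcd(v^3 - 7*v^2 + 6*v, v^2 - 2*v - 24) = v - 6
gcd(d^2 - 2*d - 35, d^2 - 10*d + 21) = d - 7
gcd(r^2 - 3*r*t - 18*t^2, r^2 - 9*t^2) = r + 3*t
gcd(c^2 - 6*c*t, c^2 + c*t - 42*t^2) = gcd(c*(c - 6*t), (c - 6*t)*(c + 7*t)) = -c + 6*t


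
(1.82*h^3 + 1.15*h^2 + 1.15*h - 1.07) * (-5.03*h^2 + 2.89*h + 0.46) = -9.1546*h^5 - 0.524699999999999*h^4 - 1.6238*h^3 + 9.2346*h^2 - 2.5633*h - 0.4922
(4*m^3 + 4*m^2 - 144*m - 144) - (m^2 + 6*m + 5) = 4*m^3 + 3*m^2 - 150*m - 149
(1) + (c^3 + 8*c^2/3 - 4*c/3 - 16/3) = c^3 + 8*c^2/3 - 4*c/3 - 13/3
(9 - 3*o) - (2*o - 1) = 10 - 5*o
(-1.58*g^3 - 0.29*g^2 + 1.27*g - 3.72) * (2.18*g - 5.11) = -3.4444*g^4 + 7.4416*g^3 + 4.2505*g^2 - 14.5993*g + 19.0092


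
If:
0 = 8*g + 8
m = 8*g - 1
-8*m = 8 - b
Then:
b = -64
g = -1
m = -9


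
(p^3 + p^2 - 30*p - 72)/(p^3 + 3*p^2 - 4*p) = (p^2 - 3*p - 18)/(p*(p - 1))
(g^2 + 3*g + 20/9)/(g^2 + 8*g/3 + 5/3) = (g + 4/3)/(g + 1)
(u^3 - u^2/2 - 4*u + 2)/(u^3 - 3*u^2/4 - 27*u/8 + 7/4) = 4*(u + 2)/(4*u + 7)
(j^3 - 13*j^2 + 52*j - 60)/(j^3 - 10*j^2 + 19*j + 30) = (j - 2)/(j + 1)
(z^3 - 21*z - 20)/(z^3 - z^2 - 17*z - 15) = (z + 4)/(z + 3)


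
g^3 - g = g*(g - 1)*(g + 1)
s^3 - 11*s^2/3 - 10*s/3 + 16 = (s - 3)*(s - 8/3)*(s + 2)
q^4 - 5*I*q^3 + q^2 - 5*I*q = q*(q - 5*I)*(-I*q + 1)*(I*q + 1)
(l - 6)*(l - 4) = l^2 - 10*l + 24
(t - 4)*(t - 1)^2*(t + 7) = t^4 + t^3 - 33*t^2 + 59*t - 28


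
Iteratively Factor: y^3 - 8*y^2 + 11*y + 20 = (y + 1)*(y^2 - 9*y + 20) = (y - 5)*(y + 1)*(y - 4)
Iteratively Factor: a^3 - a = (a + 1)*(a^2 - a) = a*(a + 1)*(a - 1)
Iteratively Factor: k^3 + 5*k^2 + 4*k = (k)*(k^2 + 5*k + 4) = k*(k + 1)*(k + 4)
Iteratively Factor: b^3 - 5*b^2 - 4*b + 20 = (b + 2)*(b^2 - 7*b + 10) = (b - 5)*(b + 2)*(b - 2)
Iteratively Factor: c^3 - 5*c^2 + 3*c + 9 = (c - 3)*(c^2 - 2*c - 3) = (c - 3)*(c + 1)*(c - 3)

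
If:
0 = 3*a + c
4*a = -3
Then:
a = -3/4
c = 9/4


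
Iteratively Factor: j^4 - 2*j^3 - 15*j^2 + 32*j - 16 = (j - 4)*(j^3 + 2*j^2 - 7*j + 4) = (j - 4)*(j - 1)*(j^2 + 3*j - 4) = (j - 4)*(j - 1)^2*(j + 4)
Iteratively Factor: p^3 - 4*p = (p)*(p^2 - 4) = p*(p + 2)*(p - 2)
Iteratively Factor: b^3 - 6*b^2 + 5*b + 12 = (b - 3)*(b^2 - 3*b - 4) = (b - 3)*(b + 1)*(b - 4)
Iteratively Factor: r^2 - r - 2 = (r + 1)*(r - 2)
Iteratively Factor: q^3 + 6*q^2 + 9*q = (q + 3)*(q^2 + 3*q) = q*(q + 3)*(q + 3)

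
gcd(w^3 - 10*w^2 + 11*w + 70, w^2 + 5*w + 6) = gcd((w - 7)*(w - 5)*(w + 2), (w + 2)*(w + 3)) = w + 2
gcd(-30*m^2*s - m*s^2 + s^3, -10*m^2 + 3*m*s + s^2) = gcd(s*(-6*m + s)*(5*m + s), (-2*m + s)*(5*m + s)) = 5*m + s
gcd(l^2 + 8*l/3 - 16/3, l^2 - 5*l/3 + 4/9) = l - 4/3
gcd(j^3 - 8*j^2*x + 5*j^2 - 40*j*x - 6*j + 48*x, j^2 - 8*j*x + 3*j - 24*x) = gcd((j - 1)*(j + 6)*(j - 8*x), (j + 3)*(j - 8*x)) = -j + 8*x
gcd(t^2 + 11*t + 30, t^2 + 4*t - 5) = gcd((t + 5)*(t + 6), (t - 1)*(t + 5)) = t + 5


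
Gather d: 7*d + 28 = 7*d + 28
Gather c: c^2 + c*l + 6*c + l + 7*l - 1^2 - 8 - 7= c^2 + c*(l + 6) + 8*l - 16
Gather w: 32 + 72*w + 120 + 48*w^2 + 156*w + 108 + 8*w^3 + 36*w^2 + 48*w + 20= 8*w^3 + 84*w^2 + 276*w + 280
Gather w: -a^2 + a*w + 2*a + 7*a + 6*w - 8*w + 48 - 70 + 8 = -a^2 + 9*a + w*(a - 2) - 14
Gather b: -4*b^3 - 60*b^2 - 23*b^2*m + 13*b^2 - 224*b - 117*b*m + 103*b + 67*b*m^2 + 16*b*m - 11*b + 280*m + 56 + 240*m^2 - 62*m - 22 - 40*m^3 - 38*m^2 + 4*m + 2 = -4*b^3 + b^2*(-23*m - 47) + b*(67*m^2 - 101*m - 132) - 40*m^3 + 202*m^2 + 222*m + 36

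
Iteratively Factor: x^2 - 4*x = (x - 4)*(x)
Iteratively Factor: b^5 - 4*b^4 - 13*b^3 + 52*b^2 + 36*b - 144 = (b + 2)*(b^4 - 6*b^3 - b^2 + 54*b - 72) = (b - 4)*(b + 2)*(b^3 - 2*b^2 - 9*b + 18) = (b - 4)*(b + 2)*(b + 3)*(b^2 - 5*b + 6) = (b - 4)*(b - 3)*(b + 2)*(b + 3)*(b - 2)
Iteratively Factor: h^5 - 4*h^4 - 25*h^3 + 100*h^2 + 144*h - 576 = (h + 3)*(h^4 - 7*h^3 - 4*h^2 + 112*h - 192) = (h - 4)*(h + 3)*(h^3 - 3*h^2 - 16*h + 48) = (h - 4)^2*(h + 3)*(h^2 + h - 12) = (h - 4)^2*(h + 3)*(h + 4)*(h - 3)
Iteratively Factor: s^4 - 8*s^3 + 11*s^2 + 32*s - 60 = (s - 2)*(s^3 - 6*s^2 - s + 30) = (s - 2)*(s + 2)*(s^2 - 8*s + 15) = (s - 5)*(s - 2)*(s + 2)*(s - 3)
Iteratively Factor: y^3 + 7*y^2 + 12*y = (y + 4)*(y^2 + 3*y) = y*(y + 4)*(y + 3)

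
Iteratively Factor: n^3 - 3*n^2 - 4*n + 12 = (n + 2)*(n^2 - 5*n + 6) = (n - 3)*(n + 2)*(n - 2)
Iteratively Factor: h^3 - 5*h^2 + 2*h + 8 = (h + 1)*(h^2 - 6*h + 8) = (h - 2)*(h + 1)*(h - 4)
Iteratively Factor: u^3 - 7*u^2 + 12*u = (u - 4)*(u^2 - 3*u) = (u - 4)*(u - 3)*(u)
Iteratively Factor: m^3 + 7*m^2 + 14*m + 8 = (m + 1)*(m^2 + 6*m + 8) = (m + 1)*(m + 2)*(m + 4)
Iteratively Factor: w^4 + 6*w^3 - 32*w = (w + 4)*(w^3 + 2*w^2 - 8*w) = (w - 2)*(w + 4)*(w^2 + 4*w) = w*(w - 2)*(w + 4)*(w + 4)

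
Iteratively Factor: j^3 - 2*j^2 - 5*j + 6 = (j + 2)*(j^2 - 4*j + 3) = (j - 3)*(j + 2)*(j - 1)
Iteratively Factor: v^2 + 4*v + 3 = (v + 3)*(v + 1)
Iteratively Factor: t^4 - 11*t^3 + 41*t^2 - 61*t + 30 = (t - 3)*(t^3 - 8*t^2 + 17*t - 10) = (t - 3)*(t - 1)*(t^2 - 7*t + 10) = (t - 3)*(t - 2)*(t - 1)*(t - 5)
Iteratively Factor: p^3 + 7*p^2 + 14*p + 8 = (p + 1)*(p^2 + 6*p + 8) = (p + 1)*(p + 4)*(p + 2)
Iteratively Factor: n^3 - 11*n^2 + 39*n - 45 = (n - 5)*(n^2 - 6*n + 9) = (n - 5)*(n - 3)*(n - 3)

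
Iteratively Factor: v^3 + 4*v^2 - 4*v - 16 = (v + 2)*(v^2 + 2*v - 8) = (v + 2)*(v + 4)*(v - 2)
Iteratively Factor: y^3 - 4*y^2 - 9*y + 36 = (y + 3)*(y^2 - 7*y + 12) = (y - 3)*(y + 3)*(y - 4)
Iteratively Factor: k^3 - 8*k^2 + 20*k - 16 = (k - 2)*(k^2 - 6*k + 8) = (k - 4)*(k - 2)*(k - 2)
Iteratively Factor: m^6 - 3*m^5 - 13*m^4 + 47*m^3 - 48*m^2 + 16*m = (m + 4)*(m^5 - 7*m^4 + 15*m^3 - 13*m^2 + 4*m) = (m - 1)*(m + 4)*(m^4 - 6*m^3 + 9*m^2 - 4*m) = (m - 1)^2*(m + 4)*(m^3 - 5*m^2 + 4*m) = m*(m - 1)^2*(m + 4)*(m^2 - 5*m + 4) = m*(m - 1)^3*(m + 4)*(m - 4)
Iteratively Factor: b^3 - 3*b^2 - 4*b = (b + 1)*(b^2 - 4*b) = b*(b + 1)*(b - 4)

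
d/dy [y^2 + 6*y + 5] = 2*y + 6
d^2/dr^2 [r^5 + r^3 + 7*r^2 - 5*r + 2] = 20*r^3 + 6*r + 14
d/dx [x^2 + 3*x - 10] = 2*x + 3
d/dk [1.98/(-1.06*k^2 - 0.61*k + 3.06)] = (4.1976*k + 1.2078)/(1.06*k^2 + 0.61*k - 3.06)^2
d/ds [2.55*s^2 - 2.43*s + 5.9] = 5.1*s - 2.43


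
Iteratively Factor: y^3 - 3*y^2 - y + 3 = (y - 1)*(y^2 - 2*y - 3) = (y - 3)*(y - 1)*(y + 1)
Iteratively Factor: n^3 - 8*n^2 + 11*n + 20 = (n + 1)*(n^2 - 9*n + 20) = (n - 5)*(n + 1)*(n - 4)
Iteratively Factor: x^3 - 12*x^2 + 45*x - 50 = (x - 2)*(x^2 - 10*x + 25) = (x - 5)*(x - 2)*(x - 5)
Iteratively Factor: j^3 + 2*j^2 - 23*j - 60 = (j + 4)*(j^2 - 2*j - 15) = (j - 5)*(j + 4)*(j + 3)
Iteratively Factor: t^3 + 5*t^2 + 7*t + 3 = (t + 1)*(t^2 + 4*t + 3) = (t + 1)^2*(t + 3)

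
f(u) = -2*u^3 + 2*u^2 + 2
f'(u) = -6*u^2 + 4*u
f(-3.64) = 124.96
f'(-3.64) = -94.06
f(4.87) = -181.57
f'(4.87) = -122.82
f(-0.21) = 2.11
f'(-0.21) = -1.10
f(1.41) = 0.37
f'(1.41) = -6.29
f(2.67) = -21.81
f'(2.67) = -32.09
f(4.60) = -150.35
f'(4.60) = -108.56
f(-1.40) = 11.41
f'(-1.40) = -17.36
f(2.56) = -18.45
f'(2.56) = -29.08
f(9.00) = -1294.00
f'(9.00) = -450.00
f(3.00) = -34.00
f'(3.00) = -42.00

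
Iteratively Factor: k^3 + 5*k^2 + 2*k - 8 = (k + 2)*(k^2 + 3*k - 4) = (k - 1)*(k + 2)*(k + 4)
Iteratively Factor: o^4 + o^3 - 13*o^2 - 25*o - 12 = (o - 4)*(o^3 + 5*o^2 + 7*o + 3) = (o - 4)*(o + 1)*(o^2 + 4*o + 3) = (o - 4)*(o + 1)*(o + 3)*(o + 1)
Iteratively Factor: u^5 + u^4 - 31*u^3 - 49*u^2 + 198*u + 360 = (u + 4)*(u^4 - 3*u^3 - 19*u^2 + 27*u + 90) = (u - 3)*(u + 4)*(u^3 - 19*u - 30) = (u - 3)*(u + 3)*(u + 4)*(u^2 - 3*u - 10) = (u - 5)*(u - 3)*(u + 3)*(u + 4)*(u + 2)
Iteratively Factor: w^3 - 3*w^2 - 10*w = (w - 5)*(w^2 + 2*w) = (w - 5)*(w + 2)*(w)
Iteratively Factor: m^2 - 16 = (m + 4)*(m - 4)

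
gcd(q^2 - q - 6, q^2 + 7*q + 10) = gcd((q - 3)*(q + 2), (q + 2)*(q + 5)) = q + 2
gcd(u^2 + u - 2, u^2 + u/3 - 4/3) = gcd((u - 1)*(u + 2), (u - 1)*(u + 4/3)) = u - 1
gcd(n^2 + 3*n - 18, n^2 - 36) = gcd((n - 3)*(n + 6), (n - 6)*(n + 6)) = n + 6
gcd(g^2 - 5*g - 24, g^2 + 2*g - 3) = g + 3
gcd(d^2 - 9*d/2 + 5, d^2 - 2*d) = d - 2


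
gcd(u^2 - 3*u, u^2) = u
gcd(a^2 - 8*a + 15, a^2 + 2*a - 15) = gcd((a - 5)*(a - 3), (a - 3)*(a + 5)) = a - 3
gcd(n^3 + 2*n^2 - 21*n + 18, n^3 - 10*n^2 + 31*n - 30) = n - 3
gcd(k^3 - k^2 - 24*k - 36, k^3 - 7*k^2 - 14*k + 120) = k - 6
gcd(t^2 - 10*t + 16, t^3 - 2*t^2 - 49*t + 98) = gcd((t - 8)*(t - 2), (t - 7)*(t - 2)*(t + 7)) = t - 2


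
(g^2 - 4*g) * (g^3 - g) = g^5 - 4*g^4 - g^3 + 4*g^2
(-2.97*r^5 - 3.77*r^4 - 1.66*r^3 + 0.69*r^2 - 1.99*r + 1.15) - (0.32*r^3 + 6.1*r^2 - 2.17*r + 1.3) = -2.97*r^5 - 3.77*r^4 - 1.98*r^3 - 5.41*r^2 + 0.18*r - 0.15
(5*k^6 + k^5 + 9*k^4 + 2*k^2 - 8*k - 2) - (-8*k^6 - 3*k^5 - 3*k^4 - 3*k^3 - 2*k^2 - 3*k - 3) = 13*k^6 + 4*k^5 + 12*k^4 + 3*k^3 + 4*k^2 - 5*k + 1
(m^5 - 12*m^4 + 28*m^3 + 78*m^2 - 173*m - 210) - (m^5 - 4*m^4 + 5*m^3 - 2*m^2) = -8*m^4 + 23*m^3 + 80*m^2 - 173*m - 210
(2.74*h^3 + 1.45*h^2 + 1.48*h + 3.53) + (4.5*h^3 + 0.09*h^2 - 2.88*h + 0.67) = 7.24*h^3 + 1.54*h^2 - 1.4*h + 4.2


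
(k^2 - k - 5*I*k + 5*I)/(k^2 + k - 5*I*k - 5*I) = (k - 1)/(k + 1)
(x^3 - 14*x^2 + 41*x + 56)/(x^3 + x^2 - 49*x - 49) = (x - 8)/(x + 7)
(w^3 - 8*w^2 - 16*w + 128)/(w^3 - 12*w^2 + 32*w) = (w + 4)/w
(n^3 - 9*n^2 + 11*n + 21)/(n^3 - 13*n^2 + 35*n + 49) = (n - 3)/(n - 7)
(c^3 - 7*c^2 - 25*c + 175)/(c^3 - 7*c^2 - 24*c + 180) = (c^2 - 12*c + 35)/(c^2 - 12*c + 36)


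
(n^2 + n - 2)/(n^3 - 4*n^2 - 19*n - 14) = (n - 1)/(n^2 - 6*n - 7)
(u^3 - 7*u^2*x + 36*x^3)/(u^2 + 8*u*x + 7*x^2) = (u^3 - 7*u^2*x + 36*x^3)/(u^2 + 8*u*x + 7*x^2)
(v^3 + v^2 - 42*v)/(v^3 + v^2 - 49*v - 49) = v*(v - 6)/(v^2 - 6*v - 7)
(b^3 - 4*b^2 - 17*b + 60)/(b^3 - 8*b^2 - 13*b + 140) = (b - 3)/(b - 7)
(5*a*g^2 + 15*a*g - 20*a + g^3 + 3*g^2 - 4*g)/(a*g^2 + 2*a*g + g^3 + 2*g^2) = (5*a*g^2 + 15*a*g - 20*a + g^3 + 3*g^2 - 4*g)/(g*(a*g + 2*a + g^2 + 2*g))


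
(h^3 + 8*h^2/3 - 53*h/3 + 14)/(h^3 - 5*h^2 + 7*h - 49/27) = 9*(h^2 + 5*h - 6)/(9*h^2 - 24*h + 7)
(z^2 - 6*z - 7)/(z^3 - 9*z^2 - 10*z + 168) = (z + 1)/(z^2 - 2*z - 24)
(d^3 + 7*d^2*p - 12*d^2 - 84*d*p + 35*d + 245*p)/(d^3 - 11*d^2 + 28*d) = (d^2 + 7*d*p - 5*d - 35*p)/(d*(d - 4))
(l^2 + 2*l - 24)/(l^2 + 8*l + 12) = (l - 4)/(l + 2)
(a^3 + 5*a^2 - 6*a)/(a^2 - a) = a + 6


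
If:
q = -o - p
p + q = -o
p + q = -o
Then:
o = -p - q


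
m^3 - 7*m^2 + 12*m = m*(m - 4)*(m - 3)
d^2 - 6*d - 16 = (d - 8)*(d + 2)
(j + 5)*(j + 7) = j^2 + 12*j + 35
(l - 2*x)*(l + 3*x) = l^2 + l*x - 6*x^2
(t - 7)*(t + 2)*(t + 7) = t^3 + 2*t^2 - 49*t - 98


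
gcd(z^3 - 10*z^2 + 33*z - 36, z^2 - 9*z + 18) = z - 3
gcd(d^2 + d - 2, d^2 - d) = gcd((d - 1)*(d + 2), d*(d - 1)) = d - 1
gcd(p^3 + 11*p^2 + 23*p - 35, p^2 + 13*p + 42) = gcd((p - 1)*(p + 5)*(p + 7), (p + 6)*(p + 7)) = p + 7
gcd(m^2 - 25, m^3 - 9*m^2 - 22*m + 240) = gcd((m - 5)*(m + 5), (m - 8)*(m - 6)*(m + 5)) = m + 5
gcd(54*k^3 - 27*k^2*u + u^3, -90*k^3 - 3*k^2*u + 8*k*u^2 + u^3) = -18*k^2 + 3*k*u + u^2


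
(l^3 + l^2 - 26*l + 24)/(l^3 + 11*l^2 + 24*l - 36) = (l - 4)/(l + 6)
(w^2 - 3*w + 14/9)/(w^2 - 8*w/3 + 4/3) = (w - 7/3)/(w - 2)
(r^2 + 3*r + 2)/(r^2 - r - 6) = (r + 1)/(r - 3)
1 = 1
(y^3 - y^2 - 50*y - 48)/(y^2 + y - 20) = (y^3 - y^2 - 50*y - 48)/(y^2 + y - 20)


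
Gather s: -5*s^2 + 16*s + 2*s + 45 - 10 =-5*s^2 + 18*s + 35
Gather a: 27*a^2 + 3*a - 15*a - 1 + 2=27*a^2 - 12*a + 1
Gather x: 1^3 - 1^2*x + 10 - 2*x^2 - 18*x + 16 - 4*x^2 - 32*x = -6*x^2 - 51*x + 27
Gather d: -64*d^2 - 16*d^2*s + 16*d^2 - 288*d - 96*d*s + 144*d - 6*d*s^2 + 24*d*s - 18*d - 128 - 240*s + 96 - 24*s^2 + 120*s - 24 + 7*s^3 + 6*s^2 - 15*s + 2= d^2*(-16*s - 48) + d*(-6*s^2 - 72*s - 162) + 7*s^3 - 18*s^2 - 135*s - 54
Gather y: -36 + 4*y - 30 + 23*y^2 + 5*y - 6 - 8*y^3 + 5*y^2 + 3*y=-8*y^3 + 28*y^2 + 12*y - 72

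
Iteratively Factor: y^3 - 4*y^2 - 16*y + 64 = (y + 4)*(y^2 - 8*y + 16) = (y - 4)*(y + 4)*(y - 4)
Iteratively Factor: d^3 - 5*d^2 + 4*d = (d)*(d^2 - 5*d + 4) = d*(d - 4)*(d - 1)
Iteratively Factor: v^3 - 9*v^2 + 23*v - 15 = (v - 5)*(v^2 - 4*v + 3) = (v - 5)*(v - 1)*(v - 3)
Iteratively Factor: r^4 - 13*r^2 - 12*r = (r)*(r^3 - 13*r - 12) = r*(r + 3)*(r^2 - 3*r - 4) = r*(r + 1)*(r + 3)*(r - 4)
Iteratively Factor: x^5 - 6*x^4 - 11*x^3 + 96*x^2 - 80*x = (x - 5)*(x^4 - x^3 - 16*x^2 + 16*x) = (x - 5)*(x + 4)*(x^3 - 5*x^2 + 4*x) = x*(x - 5)*(x + 4)*(x^2 - 5*x + 4) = x*(x - 5)*(x - 1)*(x + 4)*(x - 4)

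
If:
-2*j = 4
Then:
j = -2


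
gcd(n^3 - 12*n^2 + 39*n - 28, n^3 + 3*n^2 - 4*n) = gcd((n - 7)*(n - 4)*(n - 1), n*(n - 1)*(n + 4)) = n - 1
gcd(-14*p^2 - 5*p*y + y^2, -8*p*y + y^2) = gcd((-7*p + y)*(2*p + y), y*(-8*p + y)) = 1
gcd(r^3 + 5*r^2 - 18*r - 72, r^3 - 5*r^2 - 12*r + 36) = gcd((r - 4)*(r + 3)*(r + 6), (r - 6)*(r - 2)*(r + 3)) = r + 3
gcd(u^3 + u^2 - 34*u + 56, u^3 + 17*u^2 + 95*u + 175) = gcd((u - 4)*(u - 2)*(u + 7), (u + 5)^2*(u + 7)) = u + 7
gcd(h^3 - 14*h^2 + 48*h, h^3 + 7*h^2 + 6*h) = h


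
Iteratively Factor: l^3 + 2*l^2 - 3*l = (l + 3)*(l^2 - l) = l*(l + 3)*(l - 1)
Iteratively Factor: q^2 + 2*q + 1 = (q + 1)*(q + 1)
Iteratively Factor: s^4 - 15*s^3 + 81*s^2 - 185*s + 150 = (s - 5)*(s^3 - 10*s^2 + 31*s - 30) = (s - 5)*(s - 3)*(s^2 - 7*s + 10) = (s - 5)^2*(s - 3)*(s - 2)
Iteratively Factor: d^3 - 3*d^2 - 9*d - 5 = (d + 1)*(d^2 - 4*d - 5) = (d + 1)^2*(d - 5)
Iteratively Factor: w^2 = (w)*(w)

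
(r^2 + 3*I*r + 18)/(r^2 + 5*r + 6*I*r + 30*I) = (r - 3*I)/(r + 5)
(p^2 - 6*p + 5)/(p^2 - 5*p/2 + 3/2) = 2*(p - 5)/(2*p - 3)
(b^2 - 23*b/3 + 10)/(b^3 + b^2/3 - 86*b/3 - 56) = (3*b - 5)/(3*b^2 + 19*b + 28)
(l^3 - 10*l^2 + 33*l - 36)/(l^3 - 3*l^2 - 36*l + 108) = (l^2 - 7*l + 12)/(l^2 - 36)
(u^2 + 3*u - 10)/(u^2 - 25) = (u - 2)/(u - 5)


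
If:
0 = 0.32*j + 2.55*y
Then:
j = -7.96875*y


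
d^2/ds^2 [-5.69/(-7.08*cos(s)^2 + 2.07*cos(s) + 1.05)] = (1140.876864*(1 - cos(s)^2)^2 - 250.171092*cos(s)^3 + 764.017353*cos(s)^2 + 487.974969*cos(s) - 1274.237946)/(-7.08*cos(s)^2 + 2.07*cos(s) + 1.05)^3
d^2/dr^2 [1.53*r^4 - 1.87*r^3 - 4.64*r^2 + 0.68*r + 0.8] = 18.36*r^2 - 11.22*r - 9.28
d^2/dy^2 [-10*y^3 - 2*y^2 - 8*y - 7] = -60*y - 4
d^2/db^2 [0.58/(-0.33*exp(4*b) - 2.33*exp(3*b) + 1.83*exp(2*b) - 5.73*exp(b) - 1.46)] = (-0.58*(1.32*exp(3*b) + 6.99*exp(2*b) - 3.66*exp(b) + 5.73)*(2.64*exp(3*b) + 13.98*exp(2*b) - 7.32*exp(b) + 11.46)*exp(b) + (3.0624*exp(3*b) + 12.1626*exp(2*b) - 4.2456*exp(b) + 3.3234)*(0.33*exp(4*b) + 2.33*exp(3*b) - 1.83*exp(2*b) + 5.73*exp(b) + 1.46))*exp(b)/(0.33*exp(4*b) + 2.33*exp(3*b) - 1.83*exp(2*b) + 5.73*exp(b) + 1.46)^3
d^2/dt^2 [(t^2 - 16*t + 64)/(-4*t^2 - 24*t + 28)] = (22*t^3 - 213*t^2 - 816*t - 2129)/(2*(t^6 + 18*t^5 + 87*t^4 - 36*t^3 - 609*t^2 + 882*t - 343))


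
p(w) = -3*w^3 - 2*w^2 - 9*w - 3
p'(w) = -9*w^2 - 4*w - 9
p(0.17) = -4.60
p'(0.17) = -9.94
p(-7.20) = 1077.86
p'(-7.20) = -446.76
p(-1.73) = 22.12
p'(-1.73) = -29.02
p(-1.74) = 22.41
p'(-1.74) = -29.29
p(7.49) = -1443.18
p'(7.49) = -543.86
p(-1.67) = 20.42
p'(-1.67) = -27.42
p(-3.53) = 135.81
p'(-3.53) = -107.03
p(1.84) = -45.02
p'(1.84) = -46.83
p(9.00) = -2433.00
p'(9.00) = -774.00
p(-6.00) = 627.00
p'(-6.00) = -309.00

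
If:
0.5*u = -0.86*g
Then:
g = -0.581395348837209*u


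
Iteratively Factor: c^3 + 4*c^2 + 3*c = (c + 1)*(c^2 + 3*c) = (c + 1)*(c + 3)*(c)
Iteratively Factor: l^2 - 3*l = (l - 3)*(l)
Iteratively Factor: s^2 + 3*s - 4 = (s - 1)*(s + 4)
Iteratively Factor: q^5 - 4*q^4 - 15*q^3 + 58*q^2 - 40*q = (q + 4)*(q^4 - 8*q^3 + 17*q^2 - 10*q) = (q - 2)*(q + 4)*(q^3 - 6*q^2 + 5*q) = (q - 5)*(q - 2)*(q + 4)*(q^2 - q) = (q - 5)*(q - 2)*(q - 1)*(q + 4)*(q)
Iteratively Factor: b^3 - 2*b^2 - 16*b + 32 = (b - 4)*(b^2 + 2*b - 8) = (b - 4)*(b - 2)*(b + 4)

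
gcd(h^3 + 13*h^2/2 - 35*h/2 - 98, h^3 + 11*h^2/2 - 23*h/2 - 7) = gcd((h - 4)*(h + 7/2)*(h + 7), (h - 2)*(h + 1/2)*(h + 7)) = h + 7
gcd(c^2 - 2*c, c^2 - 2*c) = c^2 - 2*c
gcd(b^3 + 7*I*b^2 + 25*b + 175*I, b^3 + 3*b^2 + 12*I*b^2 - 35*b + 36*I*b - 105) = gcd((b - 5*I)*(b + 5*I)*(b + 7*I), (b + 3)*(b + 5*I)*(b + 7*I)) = b^2 + 12*I*b - 35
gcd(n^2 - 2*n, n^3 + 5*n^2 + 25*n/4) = n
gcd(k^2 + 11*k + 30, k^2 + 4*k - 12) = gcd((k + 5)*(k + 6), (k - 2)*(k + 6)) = k + 6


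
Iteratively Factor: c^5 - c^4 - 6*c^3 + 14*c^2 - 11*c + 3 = (c + 3)*(c^4 - 4*c^3 + 6*c^2 - 4*c + 1) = (c - 1)*(c + 3)*(c^3 - 3*c^2 + 3*c - 1) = (c - 1)^2*(c + 3)*(c^2 - 2*c + 1) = (c - 1)^3*(c + 3)*(c - 1)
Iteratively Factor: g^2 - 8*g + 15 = (g - 3)*(g - 5)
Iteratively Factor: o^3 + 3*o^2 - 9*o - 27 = (o + 3)*(o^2 - 9) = (o + 3)^2*(o - 3)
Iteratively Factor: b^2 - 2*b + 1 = (b - 1)*(b - 1)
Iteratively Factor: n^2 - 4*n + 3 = (n - 1)*(n - 3)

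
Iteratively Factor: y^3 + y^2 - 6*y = (y + 3)*(y^2 - 2*y) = (y - 2)*(y + 3)*(y)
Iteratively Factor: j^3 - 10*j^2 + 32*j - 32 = (j - 2)*(j^2 - 8*j + 16) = (j - 4)*(j - 2)*(j - 4)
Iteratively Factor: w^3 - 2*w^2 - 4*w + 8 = (w - 2)*(w^2 - 4) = (w - 2)*(w + 2)*(w - 2)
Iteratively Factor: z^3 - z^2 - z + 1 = (z - 1)*(z^2 - 1) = (z - 1)*(z + 1)*(z - 1)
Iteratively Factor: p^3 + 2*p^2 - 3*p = (p + 3)*(p^2 - p) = (p - 1)*(p + 3)*(p)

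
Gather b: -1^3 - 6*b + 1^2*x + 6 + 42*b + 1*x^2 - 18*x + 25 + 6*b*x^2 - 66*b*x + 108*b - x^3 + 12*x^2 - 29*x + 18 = b*(6*x^2 - 66*x + 144) - x^3 + 13*x^2 - 46*x + 48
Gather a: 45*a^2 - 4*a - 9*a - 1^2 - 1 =45*a^2 - 13*a - 2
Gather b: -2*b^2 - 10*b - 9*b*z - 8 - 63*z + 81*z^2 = -2*b^2 + b*(-9*z - 10) + 81*z^2 - 63*z - 8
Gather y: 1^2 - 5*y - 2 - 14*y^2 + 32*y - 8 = -14*y^2 + 27*y - 9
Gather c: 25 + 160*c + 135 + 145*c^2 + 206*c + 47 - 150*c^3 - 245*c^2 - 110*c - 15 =-150*c^3 - 100*c^2 + 256*c + 192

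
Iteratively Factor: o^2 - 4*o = (o - 4)*(o)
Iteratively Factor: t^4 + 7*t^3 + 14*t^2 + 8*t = (t + 4)*(t^3 + 3*t^2 + 2*t) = (t + 1)*(t + 4)*(t^2 + 2*t) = (t + 1)*(t + 2)*(t + 4)*(t)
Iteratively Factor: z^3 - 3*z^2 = (z)*(z^2 - 3*z) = z*(z - 3)*(z)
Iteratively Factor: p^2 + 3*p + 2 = (p + 1)*(p + 2)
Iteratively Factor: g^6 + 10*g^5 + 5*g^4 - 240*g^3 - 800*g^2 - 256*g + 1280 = (g + 4)*(g^5 + 6*g^4 - 19*g^3 - 164*g^2 - 144*g + 320) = (g + 4)^2*(g^4 + 2*g^3 - 27*g^2 - 56*g + 80) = (g + 4)^3*(g^3 - 2*g^2 - 19*g + 20) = (g - 1)*(g + 4)^3*(g^2 - g - 20) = (g - 1)*(g + 4)^4*(g - 5)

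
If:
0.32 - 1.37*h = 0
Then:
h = 0.23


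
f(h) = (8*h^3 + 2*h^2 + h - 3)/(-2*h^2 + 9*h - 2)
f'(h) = (4*h - 9)*(8*h^3 + 2*h^2 + h - 3)/(-2*h^2 + 9*h - 2)^2 + (24*h^2 + 4*h + 1)/(-2*h^2 + 9*h - 2) = (-16*h^4 + 144*h^3 - 28*h^2 - 20*h + 25)/(4*h^4 - 36*h^3 + 89*h^2 - 36*h + 4)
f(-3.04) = 4.44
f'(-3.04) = -2.44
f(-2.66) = 3.54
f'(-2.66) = -2.26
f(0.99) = 1.56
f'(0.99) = 4.17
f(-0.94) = 0.72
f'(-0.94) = -0.76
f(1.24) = 2.72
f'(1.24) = 5.24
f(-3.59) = 5.84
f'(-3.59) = -2.65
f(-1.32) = 1.11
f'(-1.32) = -1.25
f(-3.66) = 6.03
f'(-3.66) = -2.68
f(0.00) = 1.50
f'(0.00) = 6.25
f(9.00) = -72.29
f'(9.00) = -0.35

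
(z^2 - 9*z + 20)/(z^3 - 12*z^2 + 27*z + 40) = (z - 4)/(z^2 - 7*z - 8)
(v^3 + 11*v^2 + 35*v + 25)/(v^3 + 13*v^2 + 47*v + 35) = (v + 5)/(v + 7)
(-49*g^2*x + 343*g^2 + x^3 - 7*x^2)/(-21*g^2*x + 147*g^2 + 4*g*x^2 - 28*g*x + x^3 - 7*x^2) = (-7*g + x)/(-3*g + x)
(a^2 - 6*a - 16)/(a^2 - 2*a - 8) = (a - 8)/(a - 4)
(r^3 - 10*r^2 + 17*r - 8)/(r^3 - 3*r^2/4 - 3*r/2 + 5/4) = 4*(r - 8)/(4*r + 5)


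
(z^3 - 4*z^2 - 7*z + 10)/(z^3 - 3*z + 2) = (z - 5)/(z - 1)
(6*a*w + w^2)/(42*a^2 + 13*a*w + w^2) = w/(7*a + w)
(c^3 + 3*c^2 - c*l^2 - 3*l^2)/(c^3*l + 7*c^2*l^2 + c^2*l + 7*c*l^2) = (c^3 + 3*c^2 - c*l^2 - 3*l^2)/(c*l*(c^2 + 7*c*l + c + 7*l))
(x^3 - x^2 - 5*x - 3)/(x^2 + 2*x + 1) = x - 3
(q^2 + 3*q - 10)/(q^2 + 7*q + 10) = (q - 2)/(q + 2)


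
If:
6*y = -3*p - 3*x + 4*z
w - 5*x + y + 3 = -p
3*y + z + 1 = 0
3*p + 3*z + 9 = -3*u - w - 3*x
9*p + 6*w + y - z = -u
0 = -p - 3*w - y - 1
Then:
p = 1022/1047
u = -5092/1047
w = -347/698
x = 209/349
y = -1015/2094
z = 317/698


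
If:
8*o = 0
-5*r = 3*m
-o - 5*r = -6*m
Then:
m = 0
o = 0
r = 0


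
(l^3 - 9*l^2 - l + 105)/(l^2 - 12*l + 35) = l + 3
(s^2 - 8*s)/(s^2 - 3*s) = (s - 8)/(s - 3)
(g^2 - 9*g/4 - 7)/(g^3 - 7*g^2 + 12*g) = (g + 7/4)/(g*(g - 3))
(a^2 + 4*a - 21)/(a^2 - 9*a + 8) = (a^2 + 4*a - 21)/(a^2 - 9*a + 8)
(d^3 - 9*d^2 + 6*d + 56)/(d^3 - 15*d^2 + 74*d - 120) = (d^2 - 5*d - 14)/(d^2 - 11*d + 30)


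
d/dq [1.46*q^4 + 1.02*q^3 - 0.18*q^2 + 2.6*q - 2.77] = 5.84*q^3 + 3.06*q^2 - 0.36*q + 2.6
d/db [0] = 0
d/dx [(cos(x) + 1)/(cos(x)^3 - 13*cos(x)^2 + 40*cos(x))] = 2*(cos(x)^3 - 5*cos(x)^2 - 13*cos(x) + 20)*sin(x)/((cos(x) - 8)^2*(cos(x) - 5)^2*cos(x)^2)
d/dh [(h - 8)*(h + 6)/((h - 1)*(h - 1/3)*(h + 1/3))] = 9*(-9*h^4 + 36*h^3 + 1277*h^2 - 862*h - 50)/(81*h^6 - 162*h^5 + 63*h^4 + 36*h^3 - 17*h^2 - 2*h + 1)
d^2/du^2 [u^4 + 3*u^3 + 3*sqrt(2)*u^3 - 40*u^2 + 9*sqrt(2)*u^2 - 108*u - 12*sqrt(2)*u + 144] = 12*u^2 + 18*u + 18*sqrt(2)*u - 80 + 18*sqrt(2)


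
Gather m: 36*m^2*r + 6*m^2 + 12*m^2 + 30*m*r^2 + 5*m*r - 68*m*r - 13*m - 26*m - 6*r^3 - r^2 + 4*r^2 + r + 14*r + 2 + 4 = m^2*(36*r + 18) + m*(30*r^2 - 63*r - 39) - 6*r^3 + 3*r^2 + 15*r + 6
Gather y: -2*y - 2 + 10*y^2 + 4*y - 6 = 10*y^2 + 2*y - 8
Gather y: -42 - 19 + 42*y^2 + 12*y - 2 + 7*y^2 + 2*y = 49*y^2 + 14*y - 63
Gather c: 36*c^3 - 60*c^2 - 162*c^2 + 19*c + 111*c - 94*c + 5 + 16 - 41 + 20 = 36*c^3 - 222*c^2 + 36*c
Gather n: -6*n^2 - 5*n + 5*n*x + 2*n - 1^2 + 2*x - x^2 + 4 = -6*n^2 + n*(5*x - 3) - x^2 + 2*x + 3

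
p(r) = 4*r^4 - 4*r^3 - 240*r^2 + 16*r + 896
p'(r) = 16*r^3 - 12*r^2 - 480*r + 16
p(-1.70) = 228.26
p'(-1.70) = 718.71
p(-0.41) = 849.48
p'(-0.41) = 209.68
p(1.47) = 406.88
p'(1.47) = -664.71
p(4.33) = -2453.10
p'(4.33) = -988.46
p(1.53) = 366.26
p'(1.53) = -689.19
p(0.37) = 868.94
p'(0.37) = -162.43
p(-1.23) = 529.82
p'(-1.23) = 558.47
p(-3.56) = -1379.67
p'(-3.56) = 850.83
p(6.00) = -3328.00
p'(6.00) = 160.00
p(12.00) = 42560.00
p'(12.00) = 20176.00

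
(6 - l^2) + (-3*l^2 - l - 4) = -4*l^2 - l + 2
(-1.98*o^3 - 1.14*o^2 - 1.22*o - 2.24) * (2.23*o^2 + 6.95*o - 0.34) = -4.4154*o^5 - 16.3032*o^4 - 9.9704*o^3 - 13.0866*o^2 - 15.1532*o + 0.7616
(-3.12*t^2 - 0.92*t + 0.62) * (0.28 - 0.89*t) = 2.7768*t^3 - 0.0548000000000001*t^2 - 0.8094*t + 0.1736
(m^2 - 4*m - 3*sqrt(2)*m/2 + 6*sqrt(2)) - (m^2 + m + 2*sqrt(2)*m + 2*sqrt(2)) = -5*m - 7*sqrt(2)*m/2 + 4*sqrt(2)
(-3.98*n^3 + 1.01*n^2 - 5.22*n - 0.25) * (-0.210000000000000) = 0.8358*n^3 - 0.2121*n^2 + 1.0962*n + 0.0525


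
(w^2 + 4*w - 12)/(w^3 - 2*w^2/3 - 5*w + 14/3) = 3*(w + 6)/(3*w^2 + 4*w - 7)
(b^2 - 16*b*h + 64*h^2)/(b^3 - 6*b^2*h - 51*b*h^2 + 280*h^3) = (b - 8*h)/(b^2 + 2*b*h - 35*h^2)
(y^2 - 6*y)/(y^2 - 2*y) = (y - 6)/(y - 2)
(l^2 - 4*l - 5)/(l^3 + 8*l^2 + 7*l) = (l - 5)/(l*(l + 7))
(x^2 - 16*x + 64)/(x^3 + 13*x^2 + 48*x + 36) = (x^2 - 16*x + 64)/(x^3 + 13*x^2 + 48*x + 36)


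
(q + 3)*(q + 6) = q^2 + 9*q + 18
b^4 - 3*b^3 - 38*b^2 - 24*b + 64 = (b - 8)*(b - 1)*(b + 2)*(b + 4)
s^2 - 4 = (s - 2)*(s + 2)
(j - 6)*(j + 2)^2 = j^3 - 2*j^2 - 20*j - 24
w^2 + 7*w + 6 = (w + 1)*(w + 6)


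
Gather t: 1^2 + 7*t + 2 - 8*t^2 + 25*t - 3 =-8*t^2 + 32*t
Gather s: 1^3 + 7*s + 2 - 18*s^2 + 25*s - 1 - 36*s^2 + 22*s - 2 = -54*s^2 + 54*s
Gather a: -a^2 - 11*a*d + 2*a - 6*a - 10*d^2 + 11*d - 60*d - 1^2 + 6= -a^2 + a*(-11*d - 4) - 10*d^2 - 49*d + 5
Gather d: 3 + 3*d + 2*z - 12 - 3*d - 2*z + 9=0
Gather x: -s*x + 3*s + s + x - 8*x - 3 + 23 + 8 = 4*s + x*(-s - 7) + 28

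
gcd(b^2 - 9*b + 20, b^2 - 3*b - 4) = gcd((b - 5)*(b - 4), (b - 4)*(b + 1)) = b - 4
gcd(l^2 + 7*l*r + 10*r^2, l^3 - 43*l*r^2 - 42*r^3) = 1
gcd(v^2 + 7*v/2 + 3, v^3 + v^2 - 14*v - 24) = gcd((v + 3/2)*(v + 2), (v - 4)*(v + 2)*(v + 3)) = v + 2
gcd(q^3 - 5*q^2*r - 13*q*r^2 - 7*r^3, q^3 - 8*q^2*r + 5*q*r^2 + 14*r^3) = q^2 - 6*q*r - 7*r^2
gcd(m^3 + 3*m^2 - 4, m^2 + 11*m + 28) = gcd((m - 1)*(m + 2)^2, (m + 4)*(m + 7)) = 1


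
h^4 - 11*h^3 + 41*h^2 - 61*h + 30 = (h - 5)*(h - 3)*(h - 2)*(h - 1)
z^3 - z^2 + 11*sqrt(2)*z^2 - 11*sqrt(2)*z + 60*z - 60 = (z - 1)*(z + 5*sqrt(2))*(z + 6*sqrt(2))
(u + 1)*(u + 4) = u^2 + 5*u + 4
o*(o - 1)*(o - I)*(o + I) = o^4 - o^3 + o^2 - o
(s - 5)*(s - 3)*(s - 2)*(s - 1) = s^4 - 11*s^3 + 41*s^2 - 61*s + 30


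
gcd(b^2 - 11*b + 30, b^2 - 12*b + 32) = 1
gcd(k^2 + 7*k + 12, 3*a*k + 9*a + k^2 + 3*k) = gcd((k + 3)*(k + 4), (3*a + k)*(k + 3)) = k + 3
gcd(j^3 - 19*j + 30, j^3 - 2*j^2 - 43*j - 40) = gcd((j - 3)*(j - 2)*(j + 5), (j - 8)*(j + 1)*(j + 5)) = j + 5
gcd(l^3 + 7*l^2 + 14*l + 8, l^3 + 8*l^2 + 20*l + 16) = l^2 + 6*l + 8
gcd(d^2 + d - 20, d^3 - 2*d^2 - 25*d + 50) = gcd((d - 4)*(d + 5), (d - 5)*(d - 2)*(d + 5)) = d + 5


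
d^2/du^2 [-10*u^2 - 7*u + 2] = -20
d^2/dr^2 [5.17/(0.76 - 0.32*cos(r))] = (-0.529408*sin(r)^2 + 1.257344*cos(r) - 0.529408)/(0.32*cos(r) - 0.76)^3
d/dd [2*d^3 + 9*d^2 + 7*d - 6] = 6*d^2 + 18*d + 7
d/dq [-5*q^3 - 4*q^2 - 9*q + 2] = -15*q^2 - 8*q - 9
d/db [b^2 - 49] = 2*b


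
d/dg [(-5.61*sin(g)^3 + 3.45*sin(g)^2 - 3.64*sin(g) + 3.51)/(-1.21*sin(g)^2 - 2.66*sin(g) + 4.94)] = (6.7881*sin(g)^4 + 29.8452*sin(g)^3 - 96.7216*sin(g)^2 + 42.5802*sin(g) - 8.645)*cos(g)/(1.4641*sin(g)^4 + 6.4372*sin(g)^3 - 4.8792*sin(g)^2 - 26.2808*sin(g) + 24.4036)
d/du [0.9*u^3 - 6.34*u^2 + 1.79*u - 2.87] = 2.7*u^2 - 12.68*u + 1.79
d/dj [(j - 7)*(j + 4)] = 2*j - 3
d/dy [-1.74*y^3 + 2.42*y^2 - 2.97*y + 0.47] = -5.22*y^2 + 4.84*y - 2.97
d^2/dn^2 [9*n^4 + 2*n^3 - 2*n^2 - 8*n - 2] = 108*n^2 + 12*n - 4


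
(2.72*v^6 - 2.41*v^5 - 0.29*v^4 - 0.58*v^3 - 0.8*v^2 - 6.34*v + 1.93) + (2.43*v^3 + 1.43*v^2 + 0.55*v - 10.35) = 2.72*v^6 - 2.41*v^5 - 0.29*v^4 + 1.85*v^3 + 0.63*v^2 - 5.79*v - 8.42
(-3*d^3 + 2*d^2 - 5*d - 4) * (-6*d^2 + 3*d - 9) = 18*d^5 - 21*d^4 + 63*d^3 - 9*d^2 + 33*d + 36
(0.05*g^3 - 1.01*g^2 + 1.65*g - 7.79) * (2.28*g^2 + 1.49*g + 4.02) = 0.114*g^5 - 2.2283*g^4 + 2.4581*g^3 - 19.3629*g^2 - 4.9741*g - 31.3158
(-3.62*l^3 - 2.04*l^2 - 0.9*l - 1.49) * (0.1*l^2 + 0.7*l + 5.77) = -0.362*l^5 - 2.738*l^4 - 22.4054*l^3 - 12.5498*l^2 - 6.236*l - 8.5973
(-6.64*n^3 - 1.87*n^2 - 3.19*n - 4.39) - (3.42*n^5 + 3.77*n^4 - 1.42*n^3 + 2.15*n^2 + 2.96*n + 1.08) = -3.42*n^5 - 3.77*n^4 - 5.22*n^3 - 4.02*n^2 - 6.15*n - 5.47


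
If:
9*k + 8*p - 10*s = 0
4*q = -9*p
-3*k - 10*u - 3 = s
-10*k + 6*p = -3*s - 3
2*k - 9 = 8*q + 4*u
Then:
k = 3012/4091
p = 2313/8182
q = -20817/32728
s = 3636/4091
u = -4989/8182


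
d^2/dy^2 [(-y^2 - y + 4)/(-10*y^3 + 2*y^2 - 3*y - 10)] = 4*(50*y^6 + 150*y^5 - 1275*y^4 - 40*y^3 - 474*y^2 + 666*y - 23)/(1000*y^9 - 600*y^8 + 1020*y^7 + 2632*y^6 - 894*y^5 + 1866*y^4 + 2667*y^3 - 330*y^2 + 900*y + 1000)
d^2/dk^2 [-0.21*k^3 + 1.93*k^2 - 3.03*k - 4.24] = 3.86 - 1.26*k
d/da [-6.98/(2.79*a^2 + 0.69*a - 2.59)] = (38.9484*a + 4.8162)/(2.79*a^2 + 0.69*a - 2.59)^2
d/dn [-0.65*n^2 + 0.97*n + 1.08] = 0.97 - 1.3*n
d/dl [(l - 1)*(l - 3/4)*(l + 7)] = 3*l^2 + 21*l/2 - 23/2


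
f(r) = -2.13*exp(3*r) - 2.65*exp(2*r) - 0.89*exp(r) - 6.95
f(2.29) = -2325.23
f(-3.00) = -7.00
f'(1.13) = -243.11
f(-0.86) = -7.96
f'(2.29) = -6678.86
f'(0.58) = -54.90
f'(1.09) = -217.66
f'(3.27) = -120086.30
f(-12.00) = -6.95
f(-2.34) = -7.06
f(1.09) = -89.08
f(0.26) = -17.21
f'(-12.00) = 0.00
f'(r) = -6.39*exp(3*r) - 5.3*exp(2*r) - 0.89*exp(r)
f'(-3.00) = -0.06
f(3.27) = -40662.85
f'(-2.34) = -0.14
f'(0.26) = -24.01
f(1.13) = -98.29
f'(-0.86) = -1.81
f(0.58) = -29.13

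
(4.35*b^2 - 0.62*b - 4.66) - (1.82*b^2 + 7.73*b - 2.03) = 2.53*b^2 - 8.35*b - 2.63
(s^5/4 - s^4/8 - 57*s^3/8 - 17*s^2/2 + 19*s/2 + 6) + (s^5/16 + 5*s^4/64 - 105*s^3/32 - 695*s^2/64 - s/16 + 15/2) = 5*s^5/16 - 3*s^4/64 - 333*s^3/32 - 1239*s^2/64 + 151*s/16 + 27/2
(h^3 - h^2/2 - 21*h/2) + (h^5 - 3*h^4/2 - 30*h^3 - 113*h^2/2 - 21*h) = h^5 - 3*h^4/2 - 29*h^3 - 57*h^2 - 63*h/2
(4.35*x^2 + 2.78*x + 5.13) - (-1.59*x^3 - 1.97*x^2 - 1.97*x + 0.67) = 1.59*x^3 + 6.32*x^2 + 4.75*x + 4.46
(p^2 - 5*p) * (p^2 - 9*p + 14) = p^4 - 14*p^3 + 59*p^2 - 70*p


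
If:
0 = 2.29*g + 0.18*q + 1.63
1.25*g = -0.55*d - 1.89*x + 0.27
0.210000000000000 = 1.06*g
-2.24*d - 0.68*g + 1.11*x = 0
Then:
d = -0.05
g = 0.20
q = -11.58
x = 0.03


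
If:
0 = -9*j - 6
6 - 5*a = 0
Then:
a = 6/5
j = -2/3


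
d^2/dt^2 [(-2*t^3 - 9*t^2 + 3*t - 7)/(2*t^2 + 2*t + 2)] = 12*(t^3 - 3*t - 1)/(t^6 + 3*t^5 + 6*t^4 + 7*t^3 + 6*t^2 + 3*t + 1)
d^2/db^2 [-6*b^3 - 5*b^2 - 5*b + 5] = -36*b - 10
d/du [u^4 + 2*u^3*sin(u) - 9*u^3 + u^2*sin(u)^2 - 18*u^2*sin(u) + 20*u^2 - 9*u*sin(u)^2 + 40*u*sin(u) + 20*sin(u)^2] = 2*u^3*cos(u) + 4*u^3 + 6*u^2*sin(u) + u^2*sin(2*u) - 18*u^2*cos(u) - 27*u^2 + 2*u*sin(u)^2 - 36*u*sin(u) - 9*u*sin(2*u) + 40*u*cos(u) + 40*u - 9*sin(u)^2 + 40*sin(u) + 20*sin(2*u)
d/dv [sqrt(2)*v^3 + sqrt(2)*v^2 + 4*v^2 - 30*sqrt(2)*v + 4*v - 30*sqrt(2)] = 3*sqrt(2)*v^2 + 2*sqrt(2)*v + 8*v - 30*sqrt(2) + 4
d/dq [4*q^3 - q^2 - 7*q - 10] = 12*q^2 - 2*q - 7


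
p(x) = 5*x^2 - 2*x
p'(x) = 10*x - 2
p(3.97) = 70.86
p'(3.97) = 37.70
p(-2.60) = 39.00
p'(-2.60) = -28.00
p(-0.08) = 0.19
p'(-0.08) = -2.80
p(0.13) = -0.18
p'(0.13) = -0.70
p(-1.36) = 11.97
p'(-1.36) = -15.60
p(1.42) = 7.24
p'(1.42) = 12.20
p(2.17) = 19.20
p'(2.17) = 19.70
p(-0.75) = 4.31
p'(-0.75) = -9.50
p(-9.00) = 423.00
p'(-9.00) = -92.00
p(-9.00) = 423.00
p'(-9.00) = -92.00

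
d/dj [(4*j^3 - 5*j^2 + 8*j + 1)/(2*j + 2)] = (8*j^3 + 7*j^2 - 10*j + 7)/(2*(j^2 + 2*j + 1))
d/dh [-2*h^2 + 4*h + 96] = 4 - 4*h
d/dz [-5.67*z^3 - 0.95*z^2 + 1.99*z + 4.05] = -17.01*z^2 - 1.9*z + 1.99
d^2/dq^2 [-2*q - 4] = 0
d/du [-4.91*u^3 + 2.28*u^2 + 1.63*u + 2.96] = -14.73*u^2 + 4.56*u + 1.63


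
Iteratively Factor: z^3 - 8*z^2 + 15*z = (z - 3)*(z^2 - 5*z) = (z - 5)*(z - 3)*(z)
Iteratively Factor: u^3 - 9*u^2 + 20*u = (u)*(u^2 - 9*u + 20) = u*(u - 5)*(u - 4)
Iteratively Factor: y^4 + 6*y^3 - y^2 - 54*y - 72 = (y + 4)*(y^3 + 2*y^2 - 9*y - 18) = (y + 3)*(y + 4)*(y^2 - y - 6) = (y + 2)*(y + 3)*(y + 4)*(y - 3)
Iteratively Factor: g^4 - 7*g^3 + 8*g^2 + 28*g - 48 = (g - 3)*(g^3 - 4*g^2 - 4*g + 16) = (g - 3)*(g + 2)*(g^2 - 6*g + 8) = (g - 3)*(g - 2)*(g + 2)*(g - 4)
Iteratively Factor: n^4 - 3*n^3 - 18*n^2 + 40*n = (n)*(n^3 - 3*n^2 - 18*n + 40) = n*(n + 4)*(n^2 - 7*n + 10) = n*(n - 2)*(n + 4)*(n - 5)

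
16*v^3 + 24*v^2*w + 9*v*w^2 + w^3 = (v + w)*(4*v + w)^2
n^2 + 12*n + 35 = (n + 5)*(n + 7)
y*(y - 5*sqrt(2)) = y^2 - 5*sqrt(2)*y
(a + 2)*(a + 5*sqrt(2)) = a^2 + 2*a + 5*sqrt(2)*a + 10*sqrt(2)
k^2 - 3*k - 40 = (k - 8)*(k + 5)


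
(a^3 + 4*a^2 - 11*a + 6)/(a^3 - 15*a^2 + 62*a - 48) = (a^2 + 5*a - 6)/(a^2 - 14*a + 48)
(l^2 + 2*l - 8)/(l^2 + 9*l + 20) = (l - 2)/(l + 5)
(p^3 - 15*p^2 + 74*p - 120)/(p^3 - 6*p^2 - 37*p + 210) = (p^2 - 10*p + 24)/(p^2 - p - 42)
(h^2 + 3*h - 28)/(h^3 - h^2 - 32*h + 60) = (h^2 + 3*h - 28)/(h^3 - h^2 - 32*h + 60)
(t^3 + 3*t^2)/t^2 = t + 3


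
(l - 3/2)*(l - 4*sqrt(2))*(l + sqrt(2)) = l^3 - 3*sqrt(2)*l^2 - 3*l^2/2 - 8*l + 9*sqrt(2)*l/2 + 12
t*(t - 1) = t^2 - t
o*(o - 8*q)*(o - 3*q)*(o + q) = o^4 - 10*o^3*q + 13*o^2*q^2 + 24*o*q^3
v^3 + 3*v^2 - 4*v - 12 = (v - 2)*(v + 2)*(v + 3)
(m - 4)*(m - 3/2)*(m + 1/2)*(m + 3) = m^4 - 2*m^3 - 47*m^2/4 + 51*m/4 + 9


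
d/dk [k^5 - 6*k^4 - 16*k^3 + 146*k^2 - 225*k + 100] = 5*k^4 - 24*k^3 - 48*k^2 + 292*k - 225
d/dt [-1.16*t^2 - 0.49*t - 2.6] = -2.32*t - 0.49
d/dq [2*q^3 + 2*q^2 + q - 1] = 6*q^2 + 4*q + 1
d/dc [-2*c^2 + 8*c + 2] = 8 - 4*c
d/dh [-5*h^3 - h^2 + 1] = h*(-15*h - 2)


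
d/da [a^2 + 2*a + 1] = 2*a + 2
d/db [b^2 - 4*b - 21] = 2*b - 4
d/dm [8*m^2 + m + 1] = 16*m + 1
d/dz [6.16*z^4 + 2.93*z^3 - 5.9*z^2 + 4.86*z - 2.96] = 24.64*z^3 + 8.79*z^2 - 11.8*z + 4.86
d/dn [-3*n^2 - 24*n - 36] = -6*n - 24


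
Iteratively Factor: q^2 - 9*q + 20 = (q - 4)*(q - 5)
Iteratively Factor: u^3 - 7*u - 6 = (u + 1)*(u^2 - u - 6) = (u - 3)*(u + 1)*(u + 2)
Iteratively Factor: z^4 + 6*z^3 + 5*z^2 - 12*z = (z)*(z^3 + 6*z^2 + 5*z - 12) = z*(z + 4)*(z^2 + 2*z - 3) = z*(z + 3)*(z + 4)*(z - 1)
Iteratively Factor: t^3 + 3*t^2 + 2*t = (t)*(t^2 + 3*t + 2) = t*(t + 2)*(t + 1)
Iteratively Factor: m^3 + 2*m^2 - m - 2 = (m + 1)*(m^2 + m - 2) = (m + 1)*(m + 2)*(m - 1)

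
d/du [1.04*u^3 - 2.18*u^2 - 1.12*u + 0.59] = 3.12*u^2 - 4.36*u - 1.12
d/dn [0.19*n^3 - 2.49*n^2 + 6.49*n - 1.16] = 0.57*n^2 - 4.98*n + 6.49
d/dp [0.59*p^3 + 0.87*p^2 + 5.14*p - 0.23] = 1.77*p^2 + 1.74*p + 5.14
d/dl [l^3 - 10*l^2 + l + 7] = 3*l^2 - 20*l + 1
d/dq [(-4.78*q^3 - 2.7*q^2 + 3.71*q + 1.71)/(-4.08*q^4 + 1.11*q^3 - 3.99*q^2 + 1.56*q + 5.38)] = (-19.5024*q^6 - 22.032*q^5 + 67.4796*q^4 + 4.7574*q^3 - 72.2526*q^2 - 15.4062*q + 17.2922)/(16.6464*q^8 - 9.0576*q^7 + 33.7905*q^6 - 21.5874*q^5 - 24.5175*q^4 - 0.5052*q^3 - 40.4988*q^2 + 16.7856*q + 28.9444)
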